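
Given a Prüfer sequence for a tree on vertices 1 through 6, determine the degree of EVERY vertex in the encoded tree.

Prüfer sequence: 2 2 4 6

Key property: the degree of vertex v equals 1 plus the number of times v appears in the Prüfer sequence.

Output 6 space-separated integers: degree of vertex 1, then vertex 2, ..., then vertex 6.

p_1 = 2: count[2] becomes 1
p_2 = 2: count[2] becomes 2
p_3 = 4: count[4] becomes 1
p_4 = 6: count[6] becomes 1
Degrees (1 + count): deg[1]=1+0=1, deg[2]=1+2=3, deg[3]=1+0=1, deg[4]=1+1=2, deg[5]=1+0=1, deg[6]=1+1=2

Answer: 1 3 1 2 1 2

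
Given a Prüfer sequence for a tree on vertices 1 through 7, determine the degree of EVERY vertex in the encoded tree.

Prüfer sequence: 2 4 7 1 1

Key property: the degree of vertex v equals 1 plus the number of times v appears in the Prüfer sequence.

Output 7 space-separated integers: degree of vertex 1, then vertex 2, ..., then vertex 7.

Answer: 3 2 1 2 1 1 2

Derivation:
p_1 = 2: count[2] becomes 1
p_2 = 4: count[4] becomes 1
p_3 = 7: count[7] becomes 1
p_4 = 1: count[1] becomes 1
p_5 = 1: count[1] becomes 2
Degrees (1 + count): deg[1]=1+2=3, deg[2]=1+1=2, deg[3]=1+0=1, deg[4]=1+1=2, deg[5]=1+0=1, deg[6]=1+0=1, deg[7]=1+1=2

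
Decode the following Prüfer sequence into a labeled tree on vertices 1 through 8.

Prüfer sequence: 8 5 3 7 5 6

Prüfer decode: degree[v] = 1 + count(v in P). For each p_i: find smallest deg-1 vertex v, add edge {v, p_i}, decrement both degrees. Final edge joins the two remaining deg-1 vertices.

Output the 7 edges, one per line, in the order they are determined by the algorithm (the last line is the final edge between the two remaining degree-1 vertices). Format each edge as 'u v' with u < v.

Initial degrees: {1:1, 2:1, 3:2, 4:1, 5:3, 6:2, 7:2, 8:2}
Step 1: smallest deg-1 vertex = 1, p_1 = 8. Add edge {1,8}. Now deg[1]=0, deg[8]=1.
Step 2: smallest deg-1 vertex = 2, p_2 = 5. Add edge {2,5}. Now deg[2]=0, deg[5]=2.
Step 3: smallest deg-1 vertex = 4, p_3 = 3. Add edge {3,4}. Now deg[4]=0, deg[3]=1.
Step 4: smallest deg-1 vertex = 3, p_4 = 7. Add edge {3,7}. Now deg[3]=0, deg[7]=1.
Step 5: smallest deg-1 vertex = 7, p_5 = 5. Add edge {5,7}. Now deg[7]=0, deg[5]=1.
Step 6: smallest deg-1 vertex = 5, p_6 = 6. Add edge {5,6}. Now deg[5]=0, deg[6]=1.
Final: two remaining deg-1 vertices are 6, 8. Add edge {6,8}.

Answer: 1 8
2 5
3 4
3 7
5 7
5 6
6 8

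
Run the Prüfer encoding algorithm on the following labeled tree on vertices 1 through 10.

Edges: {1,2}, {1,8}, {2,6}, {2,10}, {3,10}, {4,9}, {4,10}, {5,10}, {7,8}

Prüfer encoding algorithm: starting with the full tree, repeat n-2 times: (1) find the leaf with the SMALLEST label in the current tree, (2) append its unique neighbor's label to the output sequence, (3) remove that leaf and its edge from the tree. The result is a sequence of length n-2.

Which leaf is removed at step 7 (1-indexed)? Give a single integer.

Step 1: current leaves = {3,5,6,7,9}. Remove leaf 3 (neighbor: 10).
Step 2: current leaves = {5,6,7,9}. Remove leaf 5 (neighbor: 10).
Step 3: current leaves = {6,7,9}. Remove leaf 6 (neighbor: 2).
Step 4: current leaves = {7,9}. Remove leaf 7 (neighbor: 8).
Step 5: current leaves = {8,9}. Remove leaf 8 (neighbor: 1).
Step 6: current leaves = {1,9}. Remove leaf 1 (neighbor: 2).
Step 7: current leaves = {2,9}. Remove leaf 2 (neighbor: 10).

Answer: 2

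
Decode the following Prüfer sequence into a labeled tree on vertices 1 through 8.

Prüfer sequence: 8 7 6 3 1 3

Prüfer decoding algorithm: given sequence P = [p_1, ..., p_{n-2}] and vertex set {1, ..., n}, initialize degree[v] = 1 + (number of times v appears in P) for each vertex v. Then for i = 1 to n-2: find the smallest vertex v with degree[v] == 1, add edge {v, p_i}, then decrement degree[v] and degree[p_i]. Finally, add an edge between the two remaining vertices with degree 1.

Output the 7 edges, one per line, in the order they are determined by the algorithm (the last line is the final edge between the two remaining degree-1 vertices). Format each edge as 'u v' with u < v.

Answer: 2 8
4 7
5 6
3 6
1 7
1 3
3 8

Derivation:
Initial degrees: {1:2, 2:1, 3:3, 4:1, 5:1, 6:2, 7:2, 8:2}
Step 1: smallest deg-1 vertex = 2, p_1 = 8. Add edge {2,8}. Now deg[2]=0, deg[8]=1.
Step 2: smallest deg-1 vertex = 4, p_2 = 7. Add edge {4,7}. Now deg[4]=0, deg[7]=1.
Step 3: smallest deg-1 vertex = 5, p_3 = 6. Add edge {5,6}. Now deg[5]=0, deg[6]=1.
Step 4: smallest deg-1 vertex = 6, p_4 = 3. Add edge {3,6}. Now deg[6]=0, deg[3]=2.
Step 5: smallest deg-1 vertex = 7, p_5 = 1. Add edge {1,7}. Now deg[7]=0, deg[1]=1.
Step 6: smallest deg-1 vertex = 1, p_6 = 3. Add edge {1,3}. Now deg[1]=0, deg[3]=1.
Final: two remaining deg-1 vertices are 3, 8. Add edge {3,8}.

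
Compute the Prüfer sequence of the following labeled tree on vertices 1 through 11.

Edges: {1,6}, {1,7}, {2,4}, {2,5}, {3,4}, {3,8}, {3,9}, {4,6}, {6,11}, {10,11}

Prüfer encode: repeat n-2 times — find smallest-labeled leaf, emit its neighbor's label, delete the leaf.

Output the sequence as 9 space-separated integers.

Answer: 2 4 1 6 3 3 4 6 11

Derivation:
Step 1: leaves = {5,7,8,9,10}. Remove smallest leaf 5, emit neighbor 2.
Step 2: leaves = {2,7,8,9,10}. Remove smallest leaf 2, emit neighbor 4.
Step 3: leaves = {7,8,9,10}. Remove smallest leaf 7, emit neighbor 1.
Step 4: leaves = {1,8,9,10}. Remove smallest leaf 1, emit neighbor 6.
Step 5: leaves = {8,9,10}. Remove smallest leaf 8, emit neighbor 3.
Step 6: leaves = {9,10}. Remove smallest leaf 9, emit neighbor 3.
Step 7: leaves = {3,10}. Remove smallest leaf 3, emit neighbor 4.
Step 8: leaves = {4,10}. Remove smallest leaf 4, emit neighbor 6.
Step 9: leaves = {6,10}. Remove smallest leaf 6, emit neighbor 11.
Done: 2 vertices remain (10, 11). Sequence = [2 4 1 6 3 3 4 6 11]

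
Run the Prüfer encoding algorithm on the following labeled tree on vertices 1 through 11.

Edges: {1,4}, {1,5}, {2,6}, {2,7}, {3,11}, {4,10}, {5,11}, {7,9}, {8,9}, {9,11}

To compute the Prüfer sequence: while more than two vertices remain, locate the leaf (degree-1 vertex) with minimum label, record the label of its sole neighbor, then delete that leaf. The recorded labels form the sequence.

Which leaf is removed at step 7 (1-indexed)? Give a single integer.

Answer: 10

Derivation:
Step 1: current leaves = {3,6,8,10}. Remove leaf 3 (neighbor: 11).
Step 2: current leaves = {6,8,10}. Remove leaf 6 (neighbor: 2).
Step 3: current leaves = {2,8,10}. Remove leaf 2 (neighbor: 7).
Step 4: current leaves = {7,8,10}. Remove leaf 7 (neighbor: 9).
Step 5: current leaves = {8,10}. Remove leaf 8 (neighbor: 9).
Step 6: current leaves = {9,10}. Remove leaf 9 (neighbor: 11).
Step 7: current leaves = {10,11}. Remove leaf 10 (neighbor: 4).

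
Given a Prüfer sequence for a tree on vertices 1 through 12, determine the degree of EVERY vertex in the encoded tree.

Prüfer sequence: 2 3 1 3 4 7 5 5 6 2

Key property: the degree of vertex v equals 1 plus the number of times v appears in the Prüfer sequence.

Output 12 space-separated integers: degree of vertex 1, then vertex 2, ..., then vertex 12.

Answer: 2 3 3 2 3 2 2 1 1 1 1 1

Derivation:
p_1 = 2: count[2] becomes 1
p_2 = 3: count[3] becomes 1
p_3 = 1: count[1] becomes 1
p_4 = 3: count[3] becomes 2
p_5 = 4: count[4] becomes 1
p_6 = 7: count[7] becomes 1
p_7 = 5: count[5] becomes 1
p_8 = 5: count[5] becomes 2
p_9 = 6: count[6] becomes 1
p_10 = 2: count[2] becomes 2
Degrees (1 + count): deg[1]=1+1=2, deg[2]=1+2=3, deg[3]=1+2=3, deg[4]=1+1=2, deg[5]=1+2=3, deg[6]=1+1=2, deg[7]=1+1=2, deg[8]=1+0=1, deg[9]=1+0=1, deg[10]=1+0=1, deg[11]=1+0=1, deg[12]=1+0=1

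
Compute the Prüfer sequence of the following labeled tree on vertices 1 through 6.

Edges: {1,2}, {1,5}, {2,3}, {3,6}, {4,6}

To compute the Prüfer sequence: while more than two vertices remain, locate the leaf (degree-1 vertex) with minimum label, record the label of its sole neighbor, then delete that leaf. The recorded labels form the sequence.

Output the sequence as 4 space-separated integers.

Step 1: leaves = {4,5}. Remove smallest leaf 4, emit neighbor 6.
Step 2: leaves = {5,6}. Remove smallest leaf 5, emit neighbor 1.
Step 3: leaves = {1,6}. Remove smallest leaf 1, emit neighbor 2.
Step 4: leaves = {2,6}. Remove smallest leaf 2, emit neighbor 3.
Done: 2 vertices remain (3, 6). Sequence = [6 1 2 3]

Answer: 6 1 2 3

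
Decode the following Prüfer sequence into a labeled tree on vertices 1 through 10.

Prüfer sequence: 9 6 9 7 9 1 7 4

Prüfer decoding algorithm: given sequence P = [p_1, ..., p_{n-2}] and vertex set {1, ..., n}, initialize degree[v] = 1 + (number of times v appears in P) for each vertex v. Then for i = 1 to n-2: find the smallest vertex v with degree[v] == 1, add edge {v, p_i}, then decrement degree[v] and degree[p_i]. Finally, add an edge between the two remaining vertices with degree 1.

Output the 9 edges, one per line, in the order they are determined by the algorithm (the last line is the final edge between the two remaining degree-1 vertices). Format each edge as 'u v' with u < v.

Initial degrees: {1:2, 2:1, 3:1, 4:2, 5:1, 6:2, 7:3, 8:1, 9:4, 10:1}
Step 1: smallest deg-1 vertex = 2, p_1 = 9. Add edge {2,9}. Now deg[2]=0, deg[9]=3.
Step 2: smallest deg-1 vertex = 3, p_2 = 6. Add edge {3,6}. Now deg[3]=0, deg[6]=1.
Step 3: smallest deg-1 vertex = 5, p_3 = 9. Add edge {5,9}. Now deg[5]=0, deg[9]=2.
Step 4: smallest deg-1 vertex = 6, p_4 = 7. Add edge {6,7}. Now deg[6]=0, deg[7]=2.
Step 5: smallest deg-1 vertex = 8, p_5 = 9. Add edge {8,9}. Now deg[8]=0, deg[9]=1.
Step 6: smallest deg-1 vertex = 9, p_6 = 1. Add edge {1,9}. Now deg[9]=0, deg[1]=1.
Step 7: smallest deg-1 vertex = 1, p_7 = 7. Add edge {1,7}. Now deg[1]=0, deg[7]=1.
Step 8: smallest deg-1 vertex = 7, p_8 = 4. Add edge {4,7}. Now deg[7]=0, deg[4]=1.
Final: two remaining deg-1 vertices are 4, 10. Add edge {4,10}.

Answer: 2 9
3 6
5 9
6 7
8 9
1 9
1 7
4 7
4 10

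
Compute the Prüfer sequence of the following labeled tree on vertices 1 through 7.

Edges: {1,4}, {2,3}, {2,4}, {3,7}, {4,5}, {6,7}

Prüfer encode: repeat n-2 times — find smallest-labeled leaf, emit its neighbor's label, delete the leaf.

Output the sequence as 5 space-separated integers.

Step 1: leaves = {1,5,6}. Remove smallest leaf 1, emit neighbor 4.
Step 2: leaves = {5,6}. Remove smallest leaf 5, emit neighbor 4.
Step 3: leaves = {4,6}. Remove smallest leaf 4, emit neighbor 2.
Step 4: leaves = {2,6}. Remove smallest leaf 2, emit neighbor 3.
Step 5: leaves = {3,6}. Remove smallest leaf 3, emit neighbor 7.
Done: 2 vertices remain (6, 7). Sequence = [4 4 2 3 7]

Answer: 4 4 2 3 7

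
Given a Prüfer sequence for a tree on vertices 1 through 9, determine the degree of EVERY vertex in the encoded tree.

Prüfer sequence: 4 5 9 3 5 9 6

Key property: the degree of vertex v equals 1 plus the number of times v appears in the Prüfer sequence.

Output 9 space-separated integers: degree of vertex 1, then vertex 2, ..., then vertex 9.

p_1 = 4: count[4] becomes 1
p_2 = 5: count[5] becomes 1
p_3 = 9: count[9] becomes 1
p_4 = 3: count[3] becomes 1
p_5 = 5: count[5] becomes 2
p_6 = 9: count[9] becomes 2
p_7 = 6: count[6] becomes 1
Degrees (1 + count): deg[1]=1+0=1, deg[2]=1+0=1, deg[3]=1+1=2, deg[4]=1+1=2, deg[5]=1+2=3, deg[6]=1+1=2, deg[7]=1+0=1, deg[8]=1+0=1, deg[9]=1+2=3

Answer: 1 1 2 2 3 2 1 1 3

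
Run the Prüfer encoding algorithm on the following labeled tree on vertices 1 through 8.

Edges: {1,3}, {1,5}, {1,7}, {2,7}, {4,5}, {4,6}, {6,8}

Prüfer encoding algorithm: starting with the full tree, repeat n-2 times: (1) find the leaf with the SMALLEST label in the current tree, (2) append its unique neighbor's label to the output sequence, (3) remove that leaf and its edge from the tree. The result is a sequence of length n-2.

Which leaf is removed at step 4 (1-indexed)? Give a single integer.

Step 1: current leaves = {2,3,8}. Remove leaf 2 (neighbor: 7).
Step 2: current leaves = {3,7,8}. Remove leaf 3 (neighbor: 1).
Step 3: current leaves = {7,8}. Remove leaf 7 (neighbor: 1).
Step 4: current leaves = {1,8}. Remove leaf 1 (neighbor: 5).

Answer: 1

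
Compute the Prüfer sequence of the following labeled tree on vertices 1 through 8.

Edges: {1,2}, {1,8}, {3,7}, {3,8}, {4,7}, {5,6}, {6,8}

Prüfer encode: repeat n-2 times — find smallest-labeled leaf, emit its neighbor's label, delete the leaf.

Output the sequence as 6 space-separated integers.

Step 1: leaves = {2,4,5}. Remove smallest leaf 2, emit neighbor 1.
Step 2: leaves = {1,4,5}. Remove smallest leaf 1, emit neighbor 8.
Step 3: leaves = {4,5}. Remove smallest leaf 4, emit neighbor 7.
Step 4: leaves = {5,7}. Remove smallest leaf 5, emit neighbor 6.
Step 5: leaves = {6,7}. Remove smallest leaf 6, emit neighbor 8.
Step 6: leaves = {7,8}. Remove smallest leaf 7, emit neighbor 3.
Done: 2 vertices remain (3, 8). Sequence = [1 8 7 6 8 3]

Answer: 1 8 7 6 8 3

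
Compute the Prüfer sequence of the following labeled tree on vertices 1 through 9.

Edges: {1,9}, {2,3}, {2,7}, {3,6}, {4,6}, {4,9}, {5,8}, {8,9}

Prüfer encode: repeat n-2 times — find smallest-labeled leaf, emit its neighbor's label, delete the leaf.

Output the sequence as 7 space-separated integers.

Answer: 9 8 2 3 6 4 9

Derivation:
Step 1: leaves = {1,5,7}. Remove smallest leaf 1, emit neighbor 9.
Step 2: leaves = {5,7}. Remove smallest leaf 5, emit neighbor 8.
Step 3: leaves = {7,8}. Remove smallest leaf 7, emit neighbor 2.
Step 4: leaves = {2,8}. Remove smallest leaf 2, emit neighbor 3.
Step 5: leaves = {3,8}. Remove smallest leaf 3, emit neighbor 6.
Step 6: leaves = {6,8}. Remove smallest leaf 6, emit neighbor 4.
Step 7: leaves = {4,8}. Remove smallest leaf 4, emit neighbor 9.
Done: 2 vertices remain (8, 9). Sequence = [9 8 2 3 6 4 9]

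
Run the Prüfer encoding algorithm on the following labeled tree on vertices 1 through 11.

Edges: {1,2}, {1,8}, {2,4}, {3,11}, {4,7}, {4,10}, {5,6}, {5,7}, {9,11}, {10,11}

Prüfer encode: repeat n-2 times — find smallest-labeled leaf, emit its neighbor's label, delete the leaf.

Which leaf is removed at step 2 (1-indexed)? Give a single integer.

Answer: 6

Derivation:
Step 1: current leaves = {3,6,8,9}. Remove leaf 3 (neighbor: 11).
Step 2: current leaves = {6,8,9}. Remove leaf 6 (neighbor: 5).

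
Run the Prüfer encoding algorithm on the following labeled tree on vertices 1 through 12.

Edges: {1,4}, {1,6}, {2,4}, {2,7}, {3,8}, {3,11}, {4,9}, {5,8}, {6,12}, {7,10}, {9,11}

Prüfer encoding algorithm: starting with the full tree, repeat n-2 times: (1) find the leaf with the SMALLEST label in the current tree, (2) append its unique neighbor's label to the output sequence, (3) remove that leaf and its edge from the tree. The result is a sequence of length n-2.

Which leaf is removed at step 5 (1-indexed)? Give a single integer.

Step 1: current leaves = {5,10,12}. Remove leaf 5 (neighbor: 8).
Step 2: current leaves = {8,10,12}. Remove leaf 8 (neighbor: 3).
Step 3: current leaves = {3,10,12}. Remove leaf 3 (neighbor: 11).
Step 4: current leaves = {10,11,12}. Remove leaf 10 (neighbor: 7).
Step 5: current leaves = {7,11,12}. Remove leaf 7 (neighbor: 2).

Answer: 7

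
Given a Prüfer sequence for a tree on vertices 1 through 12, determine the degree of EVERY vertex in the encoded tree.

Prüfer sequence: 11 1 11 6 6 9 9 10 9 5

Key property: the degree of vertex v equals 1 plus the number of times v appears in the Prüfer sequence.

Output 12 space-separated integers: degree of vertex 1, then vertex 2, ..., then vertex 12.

p_1 = 11: count[11] becomes 1
p_2 = 1: count[1] becomes 1
p_3 = 11: count[11] becomes 2
p_4 = 6: count[6] becomes 1
p_5 = 6: count[6] becomes 2
p_6 = 9: count[9] becomes 1
p_7 = 9: count[9] becomes 2
p_8 = 10: count[10] becomes 1
p_9 = 9: count[9] becomes 3
p_10 = 5: count[5] becomes 1
Degrees (1 + count): deg[1]=1+1=2, deg[2]=1+0=1, deg[3]=1+0=1, deg[4]=1+0=1, deg[5]=1+1=2, deg[6]=1+2=3, deg[7]=1+0=1, deg[8]=1+0=1, deg[9]=1+3=4, deg[10]=1+1=2, deg[11]=1+2=3, deg[12]=1+0=1

Answer: 2 1 1 1 2 3 1 1 4 2 3 1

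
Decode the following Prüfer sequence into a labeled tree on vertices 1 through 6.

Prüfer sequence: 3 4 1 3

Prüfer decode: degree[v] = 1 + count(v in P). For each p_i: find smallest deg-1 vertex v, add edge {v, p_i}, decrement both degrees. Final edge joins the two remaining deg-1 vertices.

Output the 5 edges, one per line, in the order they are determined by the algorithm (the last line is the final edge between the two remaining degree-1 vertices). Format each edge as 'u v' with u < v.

Initial degrees: {1:2, 2:1, 3:3, 4:2, 5:1, 6:1}
Step 1: smallest deg-1 vertex = 2, p_1 = 3. Add edge {2,3}. Now deg[2]=0, deg[3]=2.
Step 2: smallest deg-1 vertex = 5, p_2 = 4. Add edge {4,5}. Now deg[5]=0, deg[4]=1.
Step 3: smallest deg-1 vertex = 4, p_3 = 1. Add edge {1,4}. Now deg[4]=0, deg[1]=1.
Step 4: smallest deg-1 vertex = 1, p_4 = 3. Add edge {1,3}. Now deg[1]=0, deg[3]=1.
Final: two remaining deg-1 vertices are 3, 6. Add edge {3,6}.

Answer: 2 3
4 5
1 4
1 3
3 6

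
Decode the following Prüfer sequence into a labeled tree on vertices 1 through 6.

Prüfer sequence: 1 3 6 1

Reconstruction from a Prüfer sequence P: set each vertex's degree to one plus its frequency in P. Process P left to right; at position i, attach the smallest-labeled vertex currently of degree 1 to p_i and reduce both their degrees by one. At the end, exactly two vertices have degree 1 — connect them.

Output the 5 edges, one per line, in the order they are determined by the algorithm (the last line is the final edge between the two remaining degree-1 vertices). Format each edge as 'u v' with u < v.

Initial degrees: {1:3, 2:1, 3:2, 4:1, 5:1, 6:2}
Step 1: smallest deg-1 vertex = 2, p_1 = 1. Add edge {1,2}. Now deg[2]=0, deg[1]=2.
Step 2: smallest deg-1 vertex = 4, p_2 = 3. Add edge {3,4}. Now deg[4]=0, deg[3]=1.
Step 3: smallest deg-1 vertex = 3, p_3 = 6. Add edge {3,6}. Now deg[3]=0, deg[6]=1.
Step 4: smallest deg-1 vertex = 5, p_4 = 1. Add edge {1,5}. Now deg[5]=0, deg[1]=1.
Final: two remaining deg-1 vertices are 1, 6. Add edge {1,6}.

Answer: 1 2
3 4
3 6
1 5
1 6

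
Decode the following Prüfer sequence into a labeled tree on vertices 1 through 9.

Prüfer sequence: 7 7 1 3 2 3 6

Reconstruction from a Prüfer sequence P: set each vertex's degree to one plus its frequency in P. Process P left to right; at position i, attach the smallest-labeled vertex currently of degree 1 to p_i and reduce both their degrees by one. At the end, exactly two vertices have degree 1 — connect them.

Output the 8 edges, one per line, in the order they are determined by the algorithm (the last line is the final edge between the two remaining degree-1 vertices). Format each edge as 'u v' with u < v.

Answer: 4 7
5 7
1 7
1 3
2 8
2 3
3 6
6 9

Derivation:
Initial degrees: {1:2, 2:2, 3:3, 4:1, 5:1, 6:2, 7:3, 8:1, 9:1}
Step 1: smallest deg-1 vertex = 4, p_1 = 7. Add edge {4,7}. Now deg[4]=0, deg[7]=2.
Step 2: smallest deg-1 vertex = 5, p_2 = 7. Add edge {5,7}. Now deg[5]=0, deg[7]=1.
Step 3: smallest deg-1 vertex = 7, p_3 = 1. Add edge {1,7}. Now deg[7]=0, deg[1]=1.
Step 4: smallest deg-1 vertex = 1, p_4 = 3. Add edge {1,3}. Now deg[1]=0, deg[3]=2.
Step 5: smallest deg-1 vertex = 8, p_5 = 2. Add edge {2,8}. Now deg[8]=0, deg[2]=1.
Step 6: smallest deg-1 vertex = 2, p_6 = 3. Add edge {2,3}. Now deg[2]=0, deg[3]=1.
Step 7: smallest deg-1 vertex = 3, p_7 = 6. Add edge {3,6}. Now deg[3]=0, deg[6]=1.
Final: two remaining deg-1 vertices are 6, 9. Add edge {6,9}.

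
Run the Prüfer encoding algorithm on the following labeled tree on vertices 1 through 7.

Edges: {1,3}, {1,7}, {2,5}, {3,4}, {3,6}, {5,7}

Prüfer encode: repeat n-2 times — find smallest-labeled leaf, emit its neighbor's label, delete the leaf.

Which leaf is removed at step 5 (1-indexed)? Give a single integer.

Answer: 3

Derivation:
Step 1: current leaves = {2,4,6}. Remove leaf 2 (neighbor: 5).
Step 2: current leaves = {4,5,6}. Remove leaf 4 (neighbor: 3).
Step 3: current leaves = {5,6}. Remove leaf 5 (neighbor: 7).
Step 4: current leaves = {6,7}. Remove leaf 6 (neighbor: 3).
Step 5: current leaves = {3,7}. Remove leaf 3 (neighbor: 1).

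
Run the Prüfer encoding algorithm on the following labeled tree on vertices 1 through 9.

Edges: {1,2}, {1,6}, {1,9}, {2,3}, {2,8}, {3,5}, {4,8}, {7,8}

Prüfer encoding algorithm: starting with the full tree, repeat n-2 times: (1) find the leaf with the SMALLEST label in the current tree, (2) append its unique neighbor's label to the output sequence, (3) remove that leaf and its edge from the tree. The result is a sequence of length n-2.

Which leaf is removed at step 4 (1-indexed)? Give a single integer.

Step 1: current leaves = {4,5,6,7,9}. Remove leaf 4 (neighbor: 8).
Step 2: current leaves = {5,6,7,9}. Remove leaf 5 (neighbor: 3).
Step 3: current leaves = {3,6,7,9}. Remove leaf 3 (neighbor: 2).
Step 4: current leaves = {6,7,9}. Remove leaf 6 (neighbor: 1).

Answer: 6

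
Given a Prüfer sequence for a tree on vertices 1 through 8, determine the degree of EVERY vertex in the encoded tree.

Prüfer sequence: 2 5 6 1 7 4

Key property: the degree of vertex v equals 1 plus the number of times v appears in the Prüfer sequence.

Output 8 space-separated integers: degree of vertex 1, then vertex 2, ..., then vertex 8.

Answer: 2 2 1 2 2 2 2 1

Derivation:
p_1 = 2: count[2] becomes 1
p_2 = 5: count[5] becomes 1
p_3 = 6: count[6] becomes 1
p_4 = 1: count[1] becomes 1
p_5 = 7: count[7] becomes 1
p_6 = 4: count[4] becomes 1
Degrees (1 + count): deg[1]=1+1=2, deg[2]=1+1=2, deg[3]=1+0=1, deg[4]=1+1=2, deg[5]=1+1=2, deg[6]=1+1=2, deg[7]=1+1=2, deg[8]=1+0=1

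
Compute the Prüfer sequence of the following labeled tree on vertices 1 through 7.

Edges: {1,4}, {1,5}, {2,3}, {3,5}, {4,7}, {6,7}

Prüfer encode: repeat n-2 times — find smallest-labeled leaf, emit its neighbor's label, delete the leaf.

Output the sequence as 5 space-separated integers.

Step 1: leaves = {2,6}. Remove smallest leaf 2, emit neighbor 3.
Step 2: leaves = {3,6}. Remove smallest leaf 3, emit neighbor 5.
Step 3: leaves = {5,6}. Remove smallest leaf 5, emit neighbor 1.
Step 4: leaves = {1,6}. Remove smallest leaf 1, emit neighbor 4.
Step 5: leaves = {4,6}. Remove smallest leaf 4, emit neighbor 7.
Done: 2 vertices remain (6, 7). Sequence = [3 5 1 4 7]

Answer: 3 5 1 4 7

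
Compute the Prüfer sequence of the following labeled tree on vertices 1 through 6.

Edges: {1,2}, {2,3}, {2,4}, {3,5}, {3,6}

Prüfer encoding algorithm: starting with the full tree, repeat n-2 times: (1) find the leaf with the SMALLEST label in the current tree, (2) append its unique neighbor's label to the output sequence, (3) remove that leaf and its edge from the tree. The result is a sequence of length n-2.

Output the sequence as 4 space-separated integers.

Step 1: leaves = {1,4,5,6}. Remove smallest leaf 1, emit neighbor 2.
Step 2: leaves = {4,5,6}. Remove smallest leaf 4, emit neighbor 2.
Step 3: leaves = {2,5,6}. Remove smallest leaf 2, emit neighbor 3.
Step 4: leaves = {5,6}. Remove smallest leaf 5, emit neighbor 3.
Done: 2 vertices remain (3, 6). Sequence = [2 2 3 3]

Answer: 2 2 3 3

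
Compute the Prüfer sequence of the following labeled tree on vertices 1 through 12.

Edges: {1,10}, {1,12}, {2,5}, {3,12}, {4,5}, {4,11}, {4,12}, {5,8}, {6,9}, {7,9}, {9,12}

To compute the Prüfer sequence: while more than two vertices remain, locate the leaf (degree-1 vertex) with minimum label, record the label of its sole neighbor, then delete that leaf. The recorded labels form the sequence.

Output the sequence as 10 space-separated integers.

Answer: 5 12 9 9 5 4 12 1 12 4

Derivation:
Step 1: leaves = {2,3,6,7,8,10,11}. Remove smallest leaf 2, emit neighbor 5.
Step 2: leaves = {3,6,7,8,10,11}. Remove smallest leaf 3, emit neighbor 12.
Step 3: leaves = {6,7,8,10,11}. Remove smallest leaf 6, emit neighbor 9.
Step 4: leaves = {7,8,10,11}. Remove smallest leaf 7, emit neighbor 9.
Step 5: leaves = {8,9,10,11}. Remove smallest leaf 8, emit neighbor 5.
Step 6: leaves = {5,9,10,11}. Remove smallest leaf 5, emit neighbor 4.
Step 7: leaves = {9,10,11}. Remove smallest leaf 9, emit neighbor 12.
Step 8: leaves = {10,11}. Remove smallest leaf 10, emit neighbor 1.
Step 9: leaves = {1,11}. Remove smallest leaf 1, emit neighbor 12.
Step 10: leaves = {11,12}. Remove smallest leaf 11, emit neighbor 4.
Done: 2 vertices remain (4, 12). Sequence = [5 12 9 9 5 4 12 1 12 4]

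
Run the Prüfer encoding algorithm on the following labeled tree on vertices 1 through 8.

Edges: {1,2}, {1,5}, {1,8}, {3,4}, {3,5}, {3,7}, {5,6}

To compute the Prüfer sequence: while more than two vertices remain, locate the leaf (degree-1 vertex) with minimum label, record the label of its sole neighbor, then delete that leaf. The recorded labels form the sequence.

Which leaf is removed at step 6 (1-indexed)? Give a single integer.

Answer: 5

Derivation:
Step 1: current leaves = {2,4,6,7,8}. Remove leaf 2 (neighbor: 1).
Step 2: current leaves = {4,6,7,8}. Remove leaf 4 (neighbor: 3).
Step 3: current leaves = {6,7,8}. Remove leaf 6 (neighbor: 5).
Step 4: current leaves = {7,8}. Remove leaf 7 (neighbor: 3).
Step 5: current leaves = {3,8}. Remove leaf 3 (neighbor: 5).
Step 6: current leaves = {5,8}. Remove leaf 5 (neighbor: 1).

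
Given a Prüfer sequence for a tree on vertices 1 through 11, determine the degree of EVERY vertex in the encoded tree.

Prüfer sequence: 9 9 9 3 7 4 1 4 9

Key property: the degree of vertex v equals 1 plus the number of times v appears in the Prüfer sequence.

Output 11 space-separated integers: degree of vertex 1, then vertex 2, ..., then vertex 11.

Answer: 2 1 2 3 1 1 2 1 5 1 1

Derivation:
p_1 = 9: count[9] becomes 1
p_2 = 9: count[9] becomes 2
p_3 = 9: count[9] becomes 3
p_4 = 3: count[3] becomes 1
p_5 = 7: count[7] becomes 1
p_6 = 4: count[4] becomes 1
p_7 = 1: count[1] becomes 1
p_8 = 4: count[4] becomes 2
p_9 = 9: count[9] becomes 4
Degrees (1 + count): deg[1]=1+1=2, deg[2]=1+0=1, deg[3]=1+1=2, deg[4]=1+2=3, deg[5]=1+0=1, deg[6]=1+0=1, deg[7]=1+1=2, deg[8]=1+0=1, deg[9]=1+4=5, deg[10]=1+0=1, deg[11]=1+0=1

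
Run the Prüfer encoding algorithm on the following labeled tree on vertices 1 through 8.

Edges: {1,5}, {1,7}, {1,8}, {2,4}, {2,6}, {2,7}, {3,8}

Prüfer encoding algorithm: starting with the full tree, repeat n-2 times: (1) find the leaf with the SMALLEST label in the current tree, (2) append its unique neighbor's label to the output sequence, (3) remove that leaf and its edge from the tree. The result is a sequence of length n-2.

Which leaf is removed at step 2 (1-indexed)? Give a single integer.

Step 1: current leaves = {3,4,5,6}. Remove leaf 3 (neighbor: 8).
Step 2: current leaves = {4,5,6,8}. Remove leaf 4 (neighbor: 2).

Answer: 4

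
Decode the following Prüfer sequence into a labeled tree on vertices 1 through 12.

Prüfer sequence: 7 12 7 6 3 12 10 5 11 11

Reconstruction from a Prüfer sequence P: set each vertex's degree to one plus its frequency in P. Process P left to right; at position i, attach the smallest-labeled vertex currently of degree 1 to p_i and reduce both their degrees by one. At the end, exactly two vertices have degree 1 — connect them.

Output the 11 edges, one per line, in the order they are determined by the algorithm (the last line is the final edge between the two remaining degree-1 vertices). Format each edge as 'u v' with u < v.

Answer: 1 7
2 12
4 7
6 7
3 6
3 12
8 10
5 9
5 11
10 11
11 12

Derivation:
Initial degrees: {1:1, 2:1, 3:2, 4:1, 5:2, 6:2, 7:3, 8:1, 9:1, 10:2, 11:3, 12:3}
Step 1: smallest deg-1 vertex = 1, p_1 = 7. Add edge {1,7}. Now deg[1]=0, deg[7]=2.
Step 2: smallest deg-1 vertex = 2, p_2 = 12. Add edge {2,12}. Now deg[2]=0, deg[12]=2.
Step 3: smallest deg-1 vertex = 4, p_3 = 7. Add edge {4,7}. Now deg[4]=0, deg[7]=1.
Step 4: smallest deg-1 vertex = 7, p_4 = 6. Add edge {6,7}. Now deg[7]=0, deg[6]=1.
Step 5: smallest deg-1 vertex = 6, p_5 = 3. Add edge {3,6}. Now deg[6]=0, deg[3]=1.
Step 6: smallest deg-1 vertex = 3, p_6 = 12. Add edge {3,12}. Now deg[3]=0, deg[12]=1.
Step 7: smallest deg-1 vertex = 8, p_7 = 10. Add edge {8,10}. Now deg[8]=0, deg[10]=1.
Step 8: smallest deg-1 vertex = 9, p_8 = 5. Add edge {5,9}. Now deg[9]=0, deg[5]=1.
Step 9: smallest deg-1 vertex = 5, p_9 = 11. Add edge {5,11}. Now deg[5]=0, deg[11]=2.
Step 10: smallest deg-1 vertex = 10, p_10 = 11. Add edge {10,11}. Now deg[10]=0, deg[11]=1.
Final: two remaining deg-1 vertices are 11, 12. Add edge {11,12}.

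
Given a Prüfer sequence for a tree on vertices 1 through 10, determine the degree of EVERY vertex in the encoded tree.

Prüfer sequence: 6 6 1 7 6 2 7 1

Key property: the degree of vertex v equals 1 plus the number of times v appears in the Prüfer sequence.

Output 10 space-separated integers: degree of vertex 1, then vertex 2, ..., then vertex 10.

p_1 = 6: count[6] becomes 1
p_2 = 6: count[6] becomes 2
p_3 = 1: count[1] becomes 1
p_4 = 7: count[7] becomes 1
p_5 = 6: count[6] becomes 3
p_6 = 2: count[2] becomes 1
p_7 = 7: count[7] becomes 2
p_8 = 1: count[1] becomes 2
Degrees (1 + count): deg[1]=1+2=3, deg[2]=1+1=2, deg[3]=1+0=1, deg[4]=1+0=1, deg[5]=1+0=1, deg[6]=1+3=4, deg[7]=1+2=3, deg[8]=1+0=1, deg[9]=1+0=1, deg[10]=1+0=1

Answer: 3 2 1 1 1 4 3 1 1 1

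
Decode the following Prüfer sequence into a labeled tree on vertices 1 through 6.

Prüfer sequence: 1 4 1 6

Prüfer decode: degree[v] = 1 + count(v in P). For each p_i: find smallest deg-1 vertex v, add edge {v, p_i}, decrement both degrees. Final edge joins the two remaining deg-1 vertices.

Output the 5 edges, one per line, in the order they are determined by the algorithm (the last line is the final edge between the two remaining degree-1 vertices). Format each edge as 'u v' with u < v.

Initial degrees: {1:3, 2:1, 3:1, 4:2, 5:1, 6:2}
Step 1: smallest deg-1 vertex = 2, p_1 = 1. Add edge {1,2}. Now deg[2]=0, deg[1]=2.
Step 2: smallest deg-1 vertex = 3, p_2 = 4. Add edge {3,4}. Now deg[3]=0, deg[4]=1.
Step 3: smallest deg-1 vertex = 4, p_3 = 1. Add edge {1,4}. Now deg[4]=0, deg[1]=1.
Step 4: smallest deg-1 vertex = 1, p_4 = 6. Add edge {1,6}. Now deg[1]=0, deg[6]=1.
Final: two remaining deg-1 vertices are 5, 6. Add edge {5,6}.

Answer: 1 2
3 4
1 4
1 6
5 6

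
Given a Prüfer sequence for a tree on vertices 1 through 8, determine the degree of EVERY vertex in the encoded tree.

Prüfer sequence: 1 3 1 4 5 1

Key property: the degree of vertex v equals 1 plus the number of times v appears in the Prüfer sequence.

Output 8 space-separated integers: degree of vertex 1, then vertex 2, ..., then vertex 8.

p_1 = 1: count[1] becomes 1
p_2 = 3: count[3] becomes 1
p_3 = 1: count[1] becomes 2
p_4 = 4: count[4] becomes 1
p_5 = 5: count[5] becomes 1
p_6 = 1: count[1] becomes 3
Degrees (1 + count): deg[1]=1+3=4, deg[2]=1+0=1, deg[3]=1+1=2, deg[4]=1+1=2, deg[5]=1+1=2, deg[6]=1+0=1, deg[7]=1+0=1, deg[8]=1+0=1

Answer: 4 1 2 2 2 1 1 1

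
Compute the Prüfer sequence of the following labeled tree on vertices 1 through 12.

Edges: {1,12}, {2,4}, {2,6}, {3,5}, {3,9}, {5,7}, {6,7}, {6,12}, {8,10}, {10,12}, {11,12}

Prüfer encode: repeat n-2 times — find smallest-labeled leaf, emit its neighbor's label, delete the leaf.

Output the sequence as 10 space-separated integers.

Answer: 12 2 6 10 3 5 7 6 12 12

Derivation:
Step 1: leaves = {1,4,8,9,11}. Remove smallest leaf 1, emit neighbor 12.
Step 2: leaves = {4,8,9,11}. Remove smallest leaf 4, emit neighbor 2.
Step 3: leaves = {2,8,9,11}. Remove smallest leaf 2, emit neighbor 6.
Step 4: leaves = {8,9,11}. Remove smallest leaf 8, emit neighbor 10.
Step 5: leaves = {9,10,11}. Remove smallest leaf 9, emit neighbor 3.
Step 6: leaves = {3,10,11}. Remove smallest leaf 3, emit neighbor 5.
Step 7: leaves = {5,10,11}. Remove smallest leaf 5, emit neighbor 7.
Step 8: leaves = {7,10,11}. Remove smallest leaf 7, emit neighbor 6.
Step 9: leaves = {6,10,11}. Remove smallest leaf 6, emit neighbor 12.
Step 10: leaves = {10,11}. Remove smallest leaf 10, emit neighbor 12.
Done: 2 vertices remain (11, 12). Sequence = [12 2 6 10 3 5 7 6 12 12]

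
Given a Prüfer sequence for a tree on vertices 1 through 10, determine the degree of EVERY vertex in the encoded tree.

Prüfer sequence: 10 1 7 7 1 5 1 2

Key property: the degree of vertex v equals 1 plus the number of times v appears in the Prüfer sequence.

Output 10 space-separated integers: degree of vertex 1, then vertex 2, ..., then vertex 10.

p_1 = 10: count[10] becomes 1
p_2 = 1: count[1] becomes 1
p_3 = 7: count[7] becomes 1
p_4 = 7: count[7] becomes 2
p_5 = 1: count[1] becomes 2
p_6 = 5: count[5] becomes 1
p_7 = 1: count[1] becomes 3
p_8 = 2: count[2] becomes 1
Degrees (1 + count): deg[1]=1+3=4, deg[2]=1+1=2, deg[3]=1+0=1, deg[4]=1+0=1, deg[5]=1+1=2, deg[6]=1+0=1, deg[7]=1+2=3, deg[8]=1+0=1, deg[9]=1+0=1, deg[10]=1+1=2

Answer: 4 2 1 1 2 1 3 1 1 2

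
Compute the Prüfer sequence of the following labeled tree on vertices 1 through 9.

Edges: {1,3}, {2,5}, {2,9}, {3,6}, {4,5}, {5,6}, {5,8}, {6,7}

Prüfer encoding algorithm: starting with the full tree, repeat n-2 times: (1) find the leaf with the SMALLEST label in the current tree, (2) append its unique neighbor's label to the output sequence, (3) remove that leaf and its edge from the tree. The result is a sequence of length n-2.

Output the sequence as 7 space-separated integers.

Answer: 3 6 5 6 5 5 2

Derivation:
Step 1: leaves = {1,4,7,8,9}. Remove smallest leaf 1, emit neighbor 3.
Step 2: leaves = {3,4,7,8,9}. Remove smallest leaf 3, emit neighbor 6.
Step 3: leaves = {4,7,8,9}. Remove smallest leaf 4, emit neighbor 5.
Step 4: leaves = {7,8,9}. Remove smallest leaf 7, emit neighbor 6.
Step 5: leaves = {6,8,9}. Remove smallest leaf 6, emit neighbor 5.
Step 6: leaves = {8,9}. Remove smallest leaf 8, emit neighbor 5.
Step 7: leaves = {5,9}. Remove smallest leaf 5, emit neighbor 2.
Done: 2 vertices remain (2, 9). Sequence = [3 6 5 6 5 5 2]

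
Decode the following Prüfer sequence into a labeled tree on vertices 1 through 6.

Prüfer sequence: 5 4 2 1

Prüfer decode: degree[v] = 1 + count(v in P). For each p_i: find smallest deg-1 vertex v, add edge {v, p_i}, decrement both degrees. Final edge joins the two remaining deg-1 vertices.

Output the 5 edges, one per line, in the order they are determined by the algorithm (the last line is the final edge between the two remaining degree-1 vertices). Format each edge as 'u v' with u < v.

Answer: 3 5
4 5
2 4
1 2
1 6

Derivation:
Initial degrees: {1:2, 2:2, 3:1, 4:2, 5:2, 6:1}
Step 1: smallest deg-1 vertex = 3, p_1 = 5. Add edge {3,5}. Now deg[3]=0, deg[5]=1.
Step 2: smallest deg-1 vertex = 5, p_2 = 4. Add edge {4,5}. Now deg[5]=0, deg[4]=1.
Step 3: smallest deg-1 vertex = 4, p_3 = 2. Add edge {2,4}. Now deg[4]=0, deg[2]=1.
Step 4: smallest deg-1 vertex = 2, p_4 = 1. Add edge {1,2}. Now deg[2]=0, deg[1]=1.
Final: two remaining deg-1 vertices are 1, 6. Add edge {1,6}.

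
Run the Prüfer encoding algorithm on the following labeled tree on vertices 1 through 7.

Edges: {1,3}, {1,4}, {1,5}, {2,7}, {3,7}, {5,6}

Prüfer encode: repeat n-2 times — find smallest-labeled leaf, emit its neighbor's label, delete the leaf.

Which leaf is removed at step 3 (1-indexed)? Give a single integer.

Step 1: current leaves = {2,4,6}. Remove leaf 2 (neighbor: 7).
Step 2: current leaves = {4,6,7}. Remove leaf 4 (neighbor: 1).
Step 3: current leaves = {6,7}. Remove leaf 6 (neighbor: 5).

Answer: 6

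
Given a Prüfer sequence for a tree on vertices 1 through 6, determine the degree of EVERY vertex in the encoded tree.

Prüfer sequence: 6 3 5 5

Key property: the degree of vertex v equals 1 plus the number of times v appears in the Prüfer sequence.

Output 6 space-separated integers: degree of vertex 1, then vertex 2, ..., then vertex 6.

Answer: 1 1 2 1 3 2

Derivation:
p_1 = 6: count[6] becomes 1
p_2 = 3: count[3] becomes 1
p_3 = 5: count[5] becomes 1
p_4 = 5: count[5] becomes 2
Degrees (1 + count): deg[1]=1+0=1, deg[2]=1+0=1, deg[3]=1+1=2, deg[4]=1+0=1, deg[5]=1+2=3, deg[6]=1+1=2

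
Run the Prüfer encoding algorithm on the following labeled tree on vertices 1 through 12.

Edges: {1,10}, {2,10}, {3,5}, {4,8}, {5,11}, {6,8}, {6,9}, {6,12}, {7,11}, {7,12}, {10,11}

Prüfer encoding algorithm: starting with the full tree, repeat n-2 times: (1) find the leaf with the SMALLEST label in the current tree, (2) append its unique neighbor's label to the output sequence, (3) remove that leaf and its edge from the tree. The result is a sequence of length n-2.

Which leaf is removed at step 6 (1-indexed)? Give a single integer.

Step 1: current leaves = {1,2,3,4,9}. Remove leaf 1 (neighbor: 10).
Step 2: current leaves = {2,3,4,9}. Remove leaf 2 (neighbor: 10).
Step 3: current leaves = {3,4,9,10}. Remove leaf 3 (neighbor: 5).
Step 4: current leaves = {4,5,9,10}. Remove leaf 4 (neighbor: 8).
Step 5: current leaves = {5,8,9,10}. Remove leaf 5 (neighbor: 11).
Step 6: current leaves = {8,9,10}. Remove leaf 8 (neighbor: 6).

Answer: 8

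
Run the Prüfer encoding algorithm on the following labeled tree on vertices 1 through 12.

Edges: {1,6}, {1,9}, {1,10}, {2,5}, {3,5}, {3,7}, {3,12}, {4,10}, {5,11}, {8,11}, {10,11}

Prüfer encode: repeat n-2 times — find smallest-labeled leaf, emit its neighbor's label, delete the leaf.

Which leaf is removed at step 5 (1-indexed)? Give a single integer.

Answer: 8

Derivation:
Step 1: current leaves = {2,4,6,7,8,9,12}. Remove leaf 2 (neighbor: 5).
Step 2: current leaves = {4,6,7,8,9,12}. Remove leaf 4 (neighbor: 10).
Step 3: current leaves = {6,7,8,9,12}. Remove leaf 6 (neighbor: 1).
Step 4: current leaves = {7,8,9,12}. Remove leaf 7 (neighbor: 3).
Step 5: current leaves = {8,9,12}. Remove leaf 8 (neighbor: 11).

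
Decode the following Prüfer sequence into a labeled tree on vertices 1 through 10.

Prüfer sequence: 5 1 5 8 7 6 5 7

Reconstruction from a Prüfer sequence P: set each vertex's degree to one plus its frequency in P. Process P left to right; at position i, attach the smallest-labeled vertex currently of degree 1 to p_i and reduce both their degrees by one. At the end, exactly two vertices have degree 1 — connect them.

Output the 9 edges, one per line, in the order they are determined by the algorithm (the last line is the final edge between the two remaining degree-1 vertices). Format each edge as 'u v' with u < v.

Answer: 2 5
1 3
1 5
4 8
7 8
6 9
5 6
5 7
7 10

Derivation:
Initial degrees: {1:2, 2:1, 3:1, 4:1, 5:4, 6:2, 7:3, 8:2, 9:1, 10:1}
Step 1: smallest deg-1 vertex = 2, p_1 = 5. Add edge {2,5}. Now deg[2]=0, deg[5]=3.
Step 2: smallest deg-1 vertex = 3, p_2 = 1. Add edge {1,3}. Now deg[3]=0, deg[1]=1.
Step 3: smallest deg-1 vertex = 1, p_3 = 5. Add edge {1,5}. Now deg[1]=0, deg[5]=2.
Step 4: smallest deg-1 vertex = 4, p_4 = 8. Add edge {4,8}. Now deg[4]=0, deg[8]=1.
Step 5: smallest deg-1 vertex = 8, p_5 = 7. Add edge {7,8}. Now deg[8]=0, deg[7]=2.
Step 6: smallest deg-1 vertex = 9, p_6 = 6. Add edge {6,9}. Now deg[9]=0, deg[6]=1.
Step 7: smallest deg-1 vertex = 6, p_7 = 5. Add edge {5,6}. Now deg[6]=0, deg[5]=1.
Step 8: smallest deg-1 vertex = 5, p_8 = 7. Add edge {5,7}. Now deg[5]=0, deg[7]=1.
Final: two remaining deg-1 vertices are 7, 10. Add edge {7,10}.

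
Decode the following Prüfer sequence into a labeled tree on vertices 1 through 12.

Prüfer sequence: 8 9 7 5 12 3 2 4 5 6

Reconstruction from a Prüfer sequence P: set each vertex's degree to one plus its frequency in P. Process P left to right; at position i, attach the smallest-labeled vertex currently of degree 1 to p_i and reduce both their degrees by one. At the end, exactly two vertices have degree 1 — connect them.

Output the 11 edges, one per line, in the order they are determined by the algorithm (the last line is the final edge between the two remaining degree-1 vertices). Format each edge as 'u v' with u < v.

Answer: 1 8
8 9
7 9
5 7
10 12
3 11
2 3
2 4
4 5
5 6
6 12

Derivation:
Initial degrees: {1:1, 2:2, 3:2, 4:2, 5:3, 6:2, 7:2, 8:2, 9:2, 10:1, 11:1, 12:2}
Step 1: smallest deg-1 vertex = 1, p_1 = 8. Add edge {1,8}. Now deg[1]=0, deg[8]=1.
Step 2: smallest deg-1 vertex = 8, p_2 = 9. Add edge {8,9}. Now deg[8]=0, deg[9]=1.
Step 3: smallest deg-1 vertex = 9, p_3 = 7. Add edge {7,9}. Now deg[9]=0, deg[7]=1.
Step 4: smallest deg-1 vertex = 7, p_4 = 5. Add edge {5,7}. Now deg[7]=0, deg[5]=2.
Step 5: smallest deg-1 vertex = 10, p_5 = 12. Add edge {10,12}. Now deg[10]=0, deg[12]=1.
Step 6: smallest deg-1 vertex = 11, p_6 = 3. Add edge {3,11}. Now deg[11]=0, deg[3]=1.
Step 7: smallest deg-1 vertex = 3, p_7 = 2. Add edge {2,3}. Now deg[3]=0, deg[2]=1.
Step 8: smallest deg-1 vertex = 2, p_8 = 4. Add edge {2,4}. Now deg[2]=0, deg[4]=1.
Step 9: smallest deg-1 vertex = 4, p_9 = 5. Add edge {4,5}. Now deg[4]=0, deg[5]=1.
Step 10: smallest deg-1 vertex = 5, p_10 = 6. Add edge {5,6}. Now deg[5]=0, deg[6]=1.
Final: two remaining deg-1 vertices are 6, 12. Add edge {6,12}.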